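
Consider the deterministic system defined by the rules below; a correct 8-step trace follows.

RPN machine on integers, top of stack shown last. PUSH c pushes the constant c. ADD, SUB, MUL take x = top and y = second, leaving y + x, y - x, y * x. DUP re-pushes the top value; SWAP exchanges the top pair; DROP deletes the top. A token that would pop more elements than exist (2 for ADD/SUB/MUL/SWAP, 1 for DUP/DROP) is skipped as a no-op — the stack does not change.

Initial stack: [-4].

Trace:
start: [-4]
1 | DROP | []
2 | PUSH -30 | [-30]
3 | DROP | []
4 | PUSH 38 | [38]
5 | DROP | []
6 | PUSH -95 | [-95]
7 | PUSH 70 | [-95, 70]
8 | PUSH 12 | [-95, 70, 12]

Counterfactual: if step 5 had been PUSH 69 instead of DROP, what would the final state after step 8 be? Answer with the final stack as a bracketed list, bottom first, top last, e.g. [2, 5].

(re-executing from step 5 with the substitution; state before step 5: [38])
5 | PUSH 69 | [38, 69]
6 | PUSH -95 | [38, 69, -95]
7 | PUSH 70 | [38, 69, -95, 70]
8 | PUSH 12 | [38, 69, -95, 70, 12]

[38, 69, -95, 70, 12]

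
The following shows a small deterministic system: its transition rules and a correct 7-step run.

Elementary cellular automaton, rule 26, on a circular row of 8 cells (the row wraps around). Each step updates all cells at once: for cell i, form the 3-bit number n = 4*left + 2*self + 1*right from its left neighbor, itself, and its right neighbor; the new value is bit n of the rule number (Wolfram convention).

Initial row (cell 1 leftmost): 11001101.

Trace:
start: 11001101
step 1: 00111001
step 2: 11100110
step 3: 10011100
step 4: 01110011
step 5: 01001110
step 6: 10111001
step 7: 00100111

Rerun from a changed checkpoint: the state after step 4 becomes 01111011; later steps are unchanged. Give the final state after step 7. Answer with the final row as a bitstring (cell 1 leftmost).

state after step 4 := 01111011
step 5: 01000010
step 6: 10100101
step 7: 00011001

00011001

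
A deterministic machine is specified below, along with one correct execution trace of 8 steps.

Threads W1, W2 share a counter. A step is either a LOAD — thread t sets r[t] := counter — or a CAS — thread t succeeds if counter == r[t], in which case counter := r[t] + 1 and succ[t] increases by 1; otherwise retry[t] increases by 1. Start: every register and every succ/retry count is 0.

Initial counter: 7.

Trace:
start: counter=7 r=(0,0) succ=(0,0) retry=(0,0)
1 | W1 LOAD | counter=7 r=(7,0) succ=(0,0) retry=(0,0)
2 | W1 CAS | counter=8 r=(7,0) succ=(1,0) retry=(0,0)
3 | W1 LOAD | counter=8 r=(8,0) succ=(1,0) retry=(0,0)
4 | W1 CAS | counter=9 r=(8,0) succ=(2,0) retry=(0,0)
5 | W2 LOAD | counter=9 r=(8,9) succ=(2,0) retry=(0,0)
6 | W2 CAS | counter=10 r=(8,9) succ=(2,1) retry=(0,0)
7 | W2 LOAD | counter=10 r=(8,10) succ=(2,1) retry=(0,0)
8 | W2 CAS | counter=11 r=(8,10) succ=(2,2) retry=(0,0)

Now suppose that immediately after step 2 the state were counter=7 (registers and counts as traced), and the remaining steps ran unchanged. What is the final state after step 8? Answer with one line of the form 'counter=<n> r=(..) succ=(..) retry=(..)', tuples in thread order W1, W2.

counter=10 r=(7,9) succ=(2,2) retry=(0,0)

state after step 2 := counter=7 r=(7,0) succ=(1,0) retry=(0,0)
3 | W1 LOAD | counter=7 r=(7,0) succ=(1,0) retry=(0,0)
4 | W1 CAS | counter=8 r=(7,0) succ=(2,0) retry=(0,0)
5 | W2 LOAD | counter=8 r=(7,8) succ=(2,0) retry=(0,0)
6 | W2 CAS | counter=9 r=(7,8) succ=(2,1) retry=(0,0)
7 | W2 LOAD | counter=9 r=(7,9) succ=(2,1) retry=(0,0)
8 | W2 CAS | counter=10 r=(7,9) succ=(2,2) retry=(0,0)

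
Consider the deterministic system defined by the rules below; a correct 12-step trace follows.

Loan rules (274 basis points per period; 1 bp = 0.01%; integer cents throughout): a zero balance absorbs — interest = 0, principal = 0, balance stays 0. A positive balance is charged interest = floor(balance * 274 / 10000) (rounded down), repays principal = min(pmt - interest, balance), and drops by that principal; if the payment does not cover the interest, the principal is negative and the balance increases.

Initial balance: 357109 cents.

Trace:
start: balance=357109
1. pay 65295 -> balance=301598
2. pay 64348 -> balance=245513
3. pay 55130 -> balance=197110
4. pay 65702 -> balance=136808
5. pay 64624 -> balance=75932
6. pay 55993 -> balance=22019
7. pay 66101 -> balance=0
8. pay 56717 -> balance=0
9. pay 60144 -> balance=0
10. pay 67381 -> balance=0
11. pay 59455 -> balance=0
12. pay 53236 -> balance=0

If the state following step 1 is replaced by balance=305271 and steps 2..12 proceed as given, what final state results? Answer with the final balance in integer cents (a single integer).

0

state after step 1 := balance=305271
2. pay 64348 -> balance=249287
3. pay 55130 -> balance=200987
4. pay 65702 -> balance=140792
5. pay 64624 -> balance=80025
6. pay 55993 -> balance=26224
7. pay 66101 -> balance=0
8. pay 56717 -> balance=0
9. pay 60144 -> balance=0
10. pay 67381 -> balance=0
11. pay 59455 -> balance=0
12. pay 53236 -> balance=0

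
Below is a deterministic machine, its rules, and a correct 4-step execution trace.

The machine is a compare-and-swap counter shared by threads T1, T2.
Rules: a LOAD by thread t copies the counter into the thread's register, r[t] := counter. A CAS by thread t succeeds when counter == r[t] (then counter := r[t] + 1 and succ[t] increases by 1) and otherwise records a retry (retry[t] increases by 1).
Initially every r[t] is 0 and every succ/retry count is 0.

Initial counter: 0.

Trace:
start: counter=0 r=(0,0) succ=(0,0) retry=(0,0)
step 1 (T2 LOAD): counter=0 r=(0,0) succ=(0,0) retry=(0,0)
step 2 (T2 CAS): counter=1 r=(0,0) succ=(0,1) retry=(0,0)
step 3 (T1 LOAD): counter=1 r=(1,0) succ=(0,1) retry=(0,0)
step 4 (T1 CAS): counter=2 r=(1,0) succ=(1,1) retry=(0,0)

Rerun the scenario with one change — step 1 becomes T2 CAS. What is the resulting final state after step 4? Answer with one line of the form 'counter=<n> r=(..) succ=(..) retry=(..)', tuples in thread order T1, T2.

(re-executing from step 1 with the substitution; state before step 1: counter=0 r=(0,0) succ=(0,0) retry=(0,0))
step 1 (T2 CAS): counter=1 r=(0,0) succ=(0,1) retry=(0,0)
step 2 (T2 CAS): counter=1 r=(0,0) succ=(0,1) retry=(0,1)
step 3 (T1 LOAD): counter=1 r=(1,0) succ=(0,1) retry=(0,1)
step 4 (T1 CAS): counter=2 r=(1,0) succ=(1,1) retry=(0,1)

counter=2 r=(1,0) succ=(1,1) retry=(0,1)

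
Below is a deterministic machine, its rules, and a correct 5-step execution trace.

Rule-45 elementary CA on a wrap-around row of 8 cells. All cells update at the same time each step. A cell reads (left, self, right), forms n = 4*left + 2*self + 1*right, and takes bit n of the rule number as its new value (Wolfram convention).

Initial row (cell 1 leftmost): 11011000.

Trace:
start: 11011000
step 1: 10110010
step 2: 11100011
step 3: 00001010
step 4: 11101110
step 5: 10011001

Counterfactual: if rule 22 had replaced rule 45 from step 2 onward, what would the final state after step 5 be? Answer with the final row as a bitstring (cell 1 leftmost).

(re-executing steps 2..5 under rule 22; state before step 2: 10110010)
step 2: 10001110
step 3: 11010000
step 4: 00011001
step 5: 10100111

10100111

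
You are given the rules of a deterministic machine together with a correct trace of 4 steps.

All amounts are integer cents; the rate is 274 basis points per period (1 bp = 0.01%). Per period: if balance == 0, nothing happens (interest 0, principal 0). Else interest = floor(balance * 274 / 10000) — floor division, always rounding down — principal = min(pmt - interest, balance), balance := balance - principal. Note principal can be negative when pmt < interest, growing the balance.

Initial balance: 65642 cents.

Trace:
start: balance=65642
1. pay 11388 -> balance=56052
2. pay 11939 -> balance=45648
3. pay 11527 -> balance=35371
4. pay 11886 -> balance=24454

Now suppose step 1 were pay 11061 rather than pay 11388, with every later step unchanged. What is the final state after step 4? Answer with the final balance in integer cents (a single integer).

24808

(re-executing from step 1 with the substitution; state before step 1: balance=65642)
1. pay 11061 -> balance=56379
2. pay 11939 -> balance=45984
3. pay 11527 -> balance=35716
4. pay 11886 -> balance=24808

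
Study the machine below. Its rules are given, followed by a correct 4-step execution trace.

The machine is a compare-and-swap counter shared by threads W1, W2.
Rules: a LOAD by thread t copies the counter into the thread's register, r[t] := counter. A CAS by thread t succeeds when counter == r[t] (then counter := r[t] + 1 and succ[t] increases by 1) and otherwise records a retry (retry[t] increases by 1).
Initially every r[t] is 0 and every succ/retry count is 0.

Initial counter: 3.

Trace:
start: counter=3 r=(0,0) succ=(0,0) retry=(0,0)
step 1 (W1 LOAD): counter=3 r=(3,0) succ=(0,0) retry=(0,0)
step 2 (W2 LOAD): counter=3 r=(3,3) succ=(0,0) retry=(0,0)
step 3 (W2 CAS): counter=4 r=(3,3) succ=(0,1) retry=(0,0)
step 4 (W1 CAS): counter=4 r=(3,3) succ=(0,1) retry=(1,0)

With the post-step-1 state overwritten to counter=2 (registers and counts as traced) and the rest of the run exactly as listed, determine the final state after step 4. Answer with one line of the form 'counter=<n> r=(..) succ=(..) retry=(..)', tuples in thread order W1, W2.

counter=4 r=(3,2) succ=(1,1) retry=(0,0)

state after step 1 := counter=2 r=(3,0) succ=(0,0) retry=(0,0)
step 2 (W2 LOAD): counter=2 r=(3,2) succ=(0,0) retry=(0,0)
step 3 (W2 CAS): counter=3 r=(3,2) succ=(0,1) retry=(0,0)
step 4 (W1 CAS): counter=4 r=(3,2) succ=(1,1) retry=(0,0)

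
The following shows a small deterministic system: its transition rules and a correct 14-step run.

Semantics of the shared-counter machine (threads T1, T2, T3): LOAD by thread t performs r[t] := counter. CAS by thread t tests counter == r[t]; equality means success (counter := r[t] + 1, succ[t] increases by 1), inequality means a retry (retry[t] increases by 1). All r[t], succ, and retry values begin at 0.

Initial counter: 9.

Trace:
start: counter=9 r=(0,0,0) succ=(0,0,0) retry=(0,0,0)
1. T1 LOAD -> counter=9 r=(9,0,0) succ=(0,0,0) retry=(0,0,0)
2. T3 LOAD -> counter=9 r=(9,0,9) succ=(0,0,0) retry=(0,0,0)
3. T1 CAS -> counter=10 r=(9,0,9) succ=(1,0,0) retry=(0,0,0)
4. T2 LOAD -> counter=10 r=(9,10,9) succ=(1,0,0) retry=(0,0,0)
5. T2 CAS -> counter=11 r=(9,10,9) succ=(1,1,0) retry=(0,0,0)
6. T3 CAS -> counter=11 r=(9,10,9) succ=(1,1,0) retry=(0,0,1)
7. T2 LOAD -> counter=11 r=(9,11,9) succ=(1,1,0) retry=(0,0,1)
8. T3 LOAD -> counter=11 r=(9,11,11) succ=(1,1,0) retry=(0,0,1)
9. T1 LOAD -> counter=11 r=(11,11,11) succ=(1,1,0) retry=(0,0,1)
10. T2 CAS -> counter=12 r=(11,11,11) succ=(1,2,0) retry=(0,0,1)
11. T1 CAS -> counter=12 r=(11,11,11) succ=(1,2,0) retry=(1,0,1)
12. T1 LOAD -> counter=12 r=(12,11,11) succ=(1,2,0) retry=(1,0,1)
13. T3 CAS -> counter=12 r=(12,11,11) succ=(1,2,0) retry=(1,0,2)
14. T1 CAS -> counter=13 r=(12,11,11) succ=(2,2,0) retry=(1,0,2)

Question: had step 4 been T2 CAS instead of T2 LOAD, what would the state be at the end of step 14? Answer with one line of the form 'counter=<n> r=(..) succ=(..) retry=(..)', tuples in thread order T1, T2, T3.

counter=12 r=(11,10,10) succ=(2,1,0) retry=(1,2,2)

(re-executing from step 4 with the substitution; state before step 4: counter=10 r=(9,0,9) succ=(1,0,0) retry=(0,0,0))
4. T2 CAS -> counter=10 r=(9,0,9) succ=(1,0,0) retry=(0,1,0)
5. T2 CAS -> counter=10 r=(9,0,9) succ=(1,0,0) retry=(0,2,0)
6. T3 CAS -> counter=10 r=(9,0,9) succ=(1,0,0) retry=(0,2,1)
7. T2 LOAD -> counter=10 r=(9,10,9) succ=(1,0,0) retry=(0,2,1)
8. T3 LOAD -> counter=10 r=(9,10,10) succ=(1,0,0) retry=(0,2,1)
9. T1 LOAD -> counter=10 r=(10,10,10) succ=(1,0,0) retry=(0,2,1)
10. T2 CAS -> counter=11 r=(10,10,10) succ=(1,1,0) retry=(0,2,1)
11. T1 CAS -> counter=11 r=(10,10,10) succ=(1,1,0) retry=(1,2,1)
12. T1 LOAD -> counter=11 r=(11,10,10) succ=(1,1,0) retry=(1,2,1)
13. T3 CAS -> counter=11 r=(11,10,10) succ=(1,1,0) retry=(1,2,2)
14. T1 CAS -> counter=12 r=(11,10,10) succ=(2,1,0) retry=(1,2,2)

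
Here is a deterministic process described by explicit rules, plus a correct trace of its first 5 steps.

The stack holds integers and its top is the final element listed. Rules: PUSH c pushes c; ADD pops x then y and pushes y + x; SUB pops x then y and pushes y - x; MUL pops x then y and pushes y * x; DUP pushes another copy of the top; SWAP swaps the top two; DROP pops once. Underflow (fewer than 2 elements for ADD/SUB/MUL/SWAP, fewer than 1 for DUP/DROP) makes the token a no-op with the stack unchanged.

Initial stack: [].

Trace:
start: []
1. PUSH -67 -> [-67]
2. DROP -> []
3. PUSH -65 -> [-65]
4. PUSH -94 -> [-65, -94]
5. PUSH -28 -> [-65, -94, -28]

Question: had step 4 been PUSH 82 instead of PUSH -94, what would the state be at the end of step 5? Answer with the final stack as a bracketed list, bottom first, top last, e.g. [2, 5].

(re-executing from step 4 with the substitution; state before step 4: [-65])
4. PUSH 82 -> [-65, 82]
5. PUSH -28 -> [-65, 82, -28]

[-65, 82, -28]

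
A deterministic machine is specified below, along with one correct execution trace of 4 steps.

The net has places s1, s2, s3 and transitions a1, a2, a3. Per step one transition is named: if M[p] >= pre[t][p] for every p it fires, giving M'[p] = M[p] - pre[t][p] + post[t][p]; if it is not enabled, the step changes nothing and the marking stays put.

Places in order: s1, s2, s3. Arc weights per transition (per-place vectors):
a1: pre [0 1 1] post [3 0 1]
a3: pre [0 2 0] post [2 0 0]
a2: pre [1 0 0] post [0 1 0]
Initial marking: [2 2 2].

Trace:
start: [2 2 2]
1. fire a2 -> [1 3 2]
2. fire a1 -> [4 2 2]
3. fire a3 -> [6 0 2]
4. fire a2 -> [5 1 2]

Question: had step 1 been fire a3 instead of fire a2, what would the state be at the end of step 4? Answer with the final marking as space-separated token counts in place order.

3 1 2

(re-executing from step 1 with the substitution; state before step 1: [2 2 2])
1. fire a3 -> [4 0 2]
2. fire a1 -> [4 0 2]
3. fire a3 -> [4 0 2]
4. fire a2 -> [3 1 2]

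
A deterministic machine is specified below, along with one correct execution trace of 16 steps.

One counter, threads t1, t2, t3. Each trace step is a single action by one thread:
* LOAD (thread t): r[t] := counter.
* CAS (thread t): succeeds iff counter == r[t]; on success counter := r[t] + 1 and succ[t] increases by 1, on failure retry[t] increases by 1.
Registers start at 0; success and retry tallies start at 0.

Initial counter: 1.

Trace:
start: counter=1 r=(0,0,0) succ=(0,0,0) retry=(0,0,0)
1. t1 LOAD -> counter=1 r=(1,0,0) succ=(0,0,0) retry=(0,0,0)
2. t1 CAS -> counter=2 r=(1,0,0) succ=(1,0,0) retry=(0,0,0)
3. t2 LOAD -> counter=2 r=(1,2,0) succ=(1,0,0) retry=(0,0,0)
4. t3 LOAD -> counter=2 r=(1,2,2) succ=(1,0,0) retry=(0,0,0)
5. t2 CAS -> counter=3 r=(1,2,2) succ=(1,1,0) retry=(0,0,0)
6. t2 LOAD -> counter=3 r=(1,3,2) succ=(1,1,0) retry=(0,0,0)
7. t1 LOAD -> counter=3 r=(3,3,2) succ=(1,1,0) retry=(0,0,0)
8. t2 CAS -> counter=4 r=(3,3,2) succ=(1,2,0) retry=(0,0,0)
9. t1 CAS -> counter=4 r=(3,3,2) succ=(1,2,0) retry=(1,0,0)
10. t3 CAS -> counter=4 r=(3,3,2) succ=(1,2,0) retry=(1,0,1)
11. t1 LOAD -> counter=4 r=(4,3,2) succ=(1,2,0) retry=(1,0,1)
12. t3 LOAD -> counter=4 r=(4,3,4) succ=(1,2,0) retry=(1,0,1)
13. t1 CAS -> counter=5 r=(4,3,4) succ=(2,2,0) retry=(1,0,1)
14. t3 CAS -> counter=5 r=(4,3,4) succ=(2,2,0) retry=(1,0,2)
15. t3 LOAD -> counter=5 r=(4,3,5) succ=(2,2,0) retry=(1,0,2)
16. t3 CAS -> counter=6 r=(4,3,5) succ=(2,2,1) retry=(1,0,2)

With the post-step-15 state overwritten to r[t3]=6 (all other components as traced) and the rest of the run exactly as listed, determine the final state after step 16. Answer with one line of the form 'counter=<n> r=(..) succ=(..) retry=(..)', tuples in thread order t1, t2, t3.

state after step 15 := counter=5 r=(4,3,6) succ=(2,2,0) retry=(1,0,2)
16. t3 CAS -> counter=5 r=(4,3,6) succ=(2,2,0) retry=(1,0,3)

counter=5 r=(4,3,6) succ=(2,2,0) retry=(1,0,3)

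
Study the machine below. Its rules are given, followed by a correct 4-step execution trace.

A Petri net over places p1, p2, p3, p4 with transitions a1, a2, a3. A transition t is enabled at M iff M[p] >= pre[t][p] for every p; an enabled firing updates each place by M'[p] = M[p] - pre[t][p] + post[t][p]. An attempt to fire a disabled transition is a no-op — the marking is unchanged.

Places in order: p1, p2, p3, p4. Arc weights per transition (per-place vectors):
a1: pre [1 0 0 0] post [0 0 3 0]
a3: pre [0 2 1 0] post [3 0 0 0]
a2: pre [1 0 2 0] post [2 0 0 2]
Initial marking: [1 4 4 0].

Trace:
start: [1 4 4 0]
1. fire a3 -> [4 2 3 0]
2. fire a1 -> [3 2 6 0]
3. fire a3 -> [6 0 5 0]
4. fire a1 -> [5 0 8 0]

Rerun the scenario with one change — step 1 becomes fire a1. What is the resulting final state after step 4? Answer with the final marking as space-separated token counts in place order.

2 2 9 0

(re-executing from step 1 with the substitution; state before step 1: [1 4 4 0])
1. fire a1 -> [0 4 7 0]
2. fire a1 -> [0 4 7 0]
3. fire a3 -> [3 2 6 0]
4. fire a1 -> [2 2 9 0]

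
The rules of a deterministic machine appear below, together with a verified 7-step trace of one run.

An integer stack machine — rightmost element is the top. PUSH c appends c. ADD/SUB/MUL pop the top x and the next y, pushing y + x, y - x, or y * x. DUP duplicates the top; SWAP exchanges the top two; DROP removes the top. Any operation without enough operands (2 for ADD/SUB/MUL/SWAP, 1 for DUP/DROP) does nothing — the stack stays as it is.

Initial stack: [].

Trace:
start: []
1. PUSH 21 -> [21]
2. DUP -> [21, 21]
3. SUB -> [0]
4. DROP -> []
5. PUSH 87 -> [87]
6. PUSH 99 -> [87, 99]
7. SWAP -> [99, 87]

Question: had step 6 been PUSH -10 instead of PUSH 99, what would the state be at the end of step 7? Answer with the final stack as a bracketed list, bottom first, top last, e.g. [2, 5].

(re-executing from step 6 with the substitution; state before step 6: [87])
6. PUSH -10 -> [87, -10]
7. SWAP -> [-10, 87]

[-10, 87]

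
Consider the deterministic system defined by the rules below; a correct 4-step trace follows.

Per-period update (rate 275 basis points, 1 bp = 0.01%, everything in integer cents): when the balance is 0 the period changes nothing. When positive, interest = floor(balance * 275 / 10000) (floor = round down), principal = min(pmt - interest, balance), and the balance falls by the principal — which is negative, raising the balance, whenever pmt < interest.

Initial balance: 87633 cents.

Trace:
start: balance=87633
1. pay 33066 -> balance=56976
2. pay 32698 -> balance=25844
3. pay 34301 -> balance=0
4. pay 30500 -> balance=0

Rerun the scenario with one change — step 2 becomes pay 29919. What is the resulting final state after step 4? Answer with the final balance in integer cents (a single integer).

0

(re-executing from step 2 with the substitution; state before step 2: balance=56976)
2. pay 29919 -> balance=28623
3. pay 34301 -> balance=0
4. pay 30500 -> balance=0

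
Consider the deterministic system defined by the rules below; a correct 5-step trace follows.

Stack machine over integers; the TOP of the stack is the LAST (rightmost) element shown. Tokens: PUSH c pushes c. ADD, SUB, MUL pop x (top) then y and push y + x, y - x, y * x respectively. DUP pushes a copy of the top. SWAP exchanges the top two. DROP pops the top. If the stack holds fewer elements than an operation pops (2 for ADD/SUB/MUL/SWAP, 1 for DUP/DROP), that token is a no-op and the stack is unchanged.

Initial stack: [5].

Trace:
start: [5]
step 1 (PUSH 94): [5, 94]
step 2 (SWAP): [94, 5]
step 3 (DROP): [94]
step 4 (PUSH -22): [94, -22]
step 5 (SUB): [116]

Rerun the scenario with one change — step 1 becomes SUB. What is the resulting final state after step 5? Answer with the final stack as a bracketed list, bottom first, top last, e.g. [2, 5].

(re-executing from step 1 with the substitution; state before step 1: [5])
step 1 (SUB): [5]
step 2 (SWAP): [5]
step 3 (DROP): []
step 4 (PUSH -22): [-22]
step 5 (SUB): [-22]

[-22]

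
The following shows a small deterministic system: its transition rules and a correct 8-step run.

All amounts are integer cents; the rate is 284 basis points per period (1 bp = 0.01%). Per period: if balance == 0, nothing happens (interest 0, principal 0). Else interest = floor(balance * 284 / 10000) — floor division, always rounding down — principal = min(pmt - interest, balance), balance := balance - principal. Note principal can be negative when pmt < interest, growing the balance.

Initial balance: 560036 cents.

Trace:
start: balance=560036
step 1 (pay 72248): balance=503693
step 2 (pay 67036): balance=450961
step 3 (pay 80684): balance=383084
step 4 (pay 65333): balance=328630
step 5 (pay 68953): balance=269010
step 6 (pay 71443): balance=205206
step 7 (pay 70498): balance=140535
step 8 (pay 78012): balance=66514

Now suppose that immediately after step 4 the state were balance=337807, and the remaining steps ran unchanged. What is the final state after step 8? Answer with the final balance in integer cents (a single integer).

76778

state after step 4 := balance=337807
step 5 (pay 68953): balance=278447
step 6 (pay 71443): balance=214911
step 7 (pay 70498): balance=150516
step 8 (pay 78012): balance=76778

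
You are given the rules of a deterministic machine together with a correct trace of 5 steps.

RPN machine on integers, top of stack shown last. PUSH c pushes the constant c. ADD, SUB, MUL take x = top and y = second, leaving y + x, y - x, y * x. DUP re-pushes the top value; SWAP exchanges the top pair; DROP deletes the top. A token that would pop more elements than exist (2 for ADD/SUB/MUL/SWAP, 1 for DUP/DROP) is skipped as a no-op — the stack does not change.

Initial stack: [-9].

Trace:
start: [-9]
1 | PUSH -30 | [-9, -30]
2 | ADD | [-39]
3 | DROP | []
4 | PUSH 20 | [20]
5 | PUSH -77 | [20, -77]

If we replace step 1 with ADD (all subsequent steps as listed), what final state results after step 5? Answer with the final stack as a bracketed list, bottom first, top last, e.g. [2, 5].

[20, -77]

(re-executing from step 1 with the substitution; state before step 1: [-9])
1 | ADD | [-9]
2 | ADD | [-9]
3 | DROP | []
4 | PUSH 20 | [20]
5 | PUSH -77 | [20, -77]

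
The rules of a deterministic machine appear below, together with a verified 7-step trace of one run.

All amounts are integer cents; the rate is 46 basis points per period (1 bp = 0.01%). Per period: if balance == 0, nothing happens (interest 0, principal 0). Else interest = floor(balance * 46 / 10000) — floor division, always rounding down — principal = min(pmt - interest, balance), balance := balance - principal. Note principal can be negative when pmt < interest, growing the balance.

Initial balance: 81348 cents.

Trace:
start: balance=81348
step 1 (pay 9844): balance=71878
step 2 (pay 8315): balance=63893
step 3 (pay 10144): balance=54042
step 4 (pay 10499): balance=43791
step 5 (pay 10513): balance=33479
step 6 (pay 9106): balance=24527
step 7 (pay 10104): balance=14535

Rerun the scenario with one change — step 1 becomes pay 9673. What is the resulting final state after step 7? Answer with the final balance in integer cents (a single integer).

(re-executing from step 1 with the substitution; state before step 1: balance=81348)
step 1 (pay 9673): balance=72049
step 2 (pay 8315): balance=64065
step 3 (pay 10144): balance=54215
step 4 (pay 10499): balance=43965
step 5 (pay 10513): balance=33654
step 6 (pay 9106): balance=24702
step 7 (pay 10104): balance=14711

14711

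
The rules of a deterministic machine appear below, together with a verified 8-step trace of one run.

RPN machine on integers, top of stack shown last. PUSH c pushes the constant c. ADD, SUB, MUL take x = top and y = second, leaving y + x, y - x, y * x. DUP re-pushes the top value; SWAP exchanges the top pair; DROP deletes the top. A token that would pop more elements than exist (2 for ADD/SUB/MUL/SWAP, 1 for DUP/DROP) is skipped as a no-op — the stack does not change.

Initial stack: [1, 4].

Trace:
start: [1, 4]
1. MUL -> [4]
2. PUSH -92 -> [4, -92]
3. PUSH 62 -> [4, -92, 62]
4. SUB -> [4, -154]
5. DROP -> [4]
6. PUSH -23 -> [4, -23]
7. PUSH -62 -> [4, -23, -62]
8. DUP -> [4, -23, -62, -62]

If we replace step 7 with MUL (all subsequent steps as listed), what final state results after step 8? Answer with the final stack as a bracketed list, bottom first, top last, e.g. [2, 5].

[-92, -92]

(re-executing from step 7 with the substitution; state before step 7: [4, -23])
7. MUL -> [-92]
8. DUP -> [-92, -92]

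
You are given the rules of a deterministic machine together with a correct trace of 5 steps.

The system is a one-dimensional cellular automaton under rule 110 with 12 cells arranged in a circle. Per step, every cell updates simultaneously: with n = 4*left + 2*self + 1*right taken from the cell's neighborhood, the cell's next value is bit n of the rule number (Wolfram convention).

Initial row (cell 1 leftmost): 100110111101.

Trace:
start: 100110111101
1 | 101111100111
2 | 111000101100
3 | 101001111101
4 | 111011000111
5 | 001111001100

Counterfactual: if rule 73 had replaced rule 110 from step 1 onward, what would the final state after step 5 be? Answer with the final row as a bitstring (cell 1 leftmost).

(re-executing steps 1..5 under rule 73; state before step 1: 100110111101)
1 | 100110100101
2 | 100110000001
3 | 100110111101
4 | 100110100101
5 | 100110000001

100110000001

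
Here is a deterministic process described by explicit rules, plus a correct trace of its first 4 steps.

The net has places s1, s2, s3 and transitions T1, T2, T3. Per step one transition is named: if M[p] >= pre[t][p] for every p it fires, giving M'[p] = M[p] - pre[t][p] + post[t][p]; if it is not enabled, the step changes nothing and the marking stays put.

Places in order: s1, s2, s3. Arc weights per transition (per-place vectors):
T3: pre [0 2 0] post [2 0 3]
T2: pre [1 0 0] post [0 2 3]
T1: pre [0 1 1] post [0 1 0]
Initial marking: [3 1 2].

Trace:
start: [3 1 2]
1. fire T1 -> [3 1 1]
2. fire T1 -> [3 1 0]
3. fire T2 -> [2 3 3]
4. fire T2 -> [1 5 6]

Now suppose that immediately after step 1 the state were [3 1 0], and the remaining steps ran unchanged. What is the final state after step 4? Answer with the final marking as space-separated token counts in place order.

1 5 6

state after step 1 := [3 1 0]
2. fire T1 -> [3 1 0]
3. fire T2 -> [2 3 3]
4. fire T2 -> [1 5 6]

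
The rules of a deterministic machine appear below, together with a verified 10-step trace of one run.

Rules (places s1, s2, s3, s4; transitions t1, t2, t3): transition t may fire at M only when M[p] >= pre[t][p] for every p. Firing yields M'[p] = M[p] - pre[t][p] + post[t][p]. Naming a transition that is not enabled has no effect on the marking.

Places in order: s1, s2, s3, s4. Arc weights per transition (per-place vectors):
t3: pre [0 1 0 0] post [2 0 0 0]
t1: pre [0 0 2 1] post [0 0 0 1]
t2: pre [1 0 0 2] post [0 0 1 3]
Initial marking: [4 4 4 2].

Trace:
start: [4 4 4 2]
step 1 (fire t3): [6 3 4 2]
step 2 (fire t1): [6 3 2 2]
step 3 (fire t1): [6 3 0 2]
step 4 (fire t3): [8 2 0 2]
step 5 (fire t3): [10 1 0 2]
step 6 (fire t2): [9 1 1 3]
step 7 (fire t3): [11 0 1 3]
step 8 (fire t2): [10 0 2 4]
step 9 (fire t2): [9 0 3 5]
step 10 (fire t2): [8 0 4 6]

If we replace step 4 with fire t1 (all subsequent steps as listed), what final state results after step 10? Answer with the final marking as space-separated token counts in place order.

6 1 4 6

(re-executing from step 4 with the substitution; state before step 4: [6 3 0 2])
step 4 (fire t1): [6 3 0 2]
step 5 (fire t3): [8 2 0 2]
step 6 (fire t2): [7 2 1 3]
step 7 (fire t3): [9 1 1 3]
step 8 (fire t2): [8 1 2 4]
step 9 (fire t2): [7 1 3 5]
step 10 (fire t2): [6 1 4 6]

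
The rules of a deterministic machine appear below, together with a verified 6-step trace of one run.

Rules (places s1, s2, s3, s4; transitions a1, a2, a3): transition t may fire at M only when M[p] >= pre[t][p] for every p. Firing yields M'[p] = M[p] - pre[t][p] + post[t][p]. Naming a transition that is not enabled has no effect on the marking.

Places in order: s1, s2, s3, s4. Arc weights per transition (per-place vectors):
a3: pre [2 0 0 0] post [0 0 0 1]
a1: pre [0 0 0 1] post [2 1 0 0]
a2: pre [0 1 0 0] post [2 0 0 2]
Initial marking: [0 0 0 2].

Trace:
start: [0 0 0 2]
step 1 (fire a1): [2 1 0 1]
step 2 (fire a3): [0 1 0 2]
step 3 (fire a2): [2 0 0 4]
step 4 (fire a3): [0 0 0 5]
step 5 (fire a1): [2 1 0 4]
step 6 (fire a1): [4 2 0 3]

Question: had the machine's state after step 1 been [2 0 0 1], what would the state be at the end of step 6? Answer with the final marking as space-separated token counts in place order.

state after step 1 := [2 0 0 1]
step 2 (fire a3): [0 0 0 2]
step 3 (fire a2): [0 0 0 2]
step 4 (fire a3): [0 0 0 2]
step 5 (fire a1): [2 1 0 1]
step 6 (fire a1): [4 2 0 0]

4 2 0 0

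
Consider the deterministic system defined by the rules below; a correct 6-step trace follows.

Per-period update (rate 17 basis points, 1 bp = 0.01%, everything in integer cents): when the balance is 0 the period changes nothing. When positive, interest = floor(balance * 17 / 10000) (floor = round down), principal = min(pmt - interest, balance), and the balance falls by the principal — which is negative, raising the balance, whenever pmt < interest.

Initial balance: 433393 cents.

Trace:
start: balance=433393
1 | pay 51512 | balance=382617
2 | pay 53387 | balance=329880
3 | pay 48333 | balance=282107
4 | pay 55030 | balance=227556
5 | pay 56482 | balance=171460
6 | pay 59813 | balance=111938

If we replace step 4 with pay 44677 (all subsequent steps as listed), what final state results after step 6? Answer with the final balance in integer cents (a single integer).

122327

(re-executing from step 4 with the substitution; state before step 4: balance=282107)
4 | pay 44677 | balance=237909
5 | pay 56482 | balance=181831
6 | pay 59813 | balance=122327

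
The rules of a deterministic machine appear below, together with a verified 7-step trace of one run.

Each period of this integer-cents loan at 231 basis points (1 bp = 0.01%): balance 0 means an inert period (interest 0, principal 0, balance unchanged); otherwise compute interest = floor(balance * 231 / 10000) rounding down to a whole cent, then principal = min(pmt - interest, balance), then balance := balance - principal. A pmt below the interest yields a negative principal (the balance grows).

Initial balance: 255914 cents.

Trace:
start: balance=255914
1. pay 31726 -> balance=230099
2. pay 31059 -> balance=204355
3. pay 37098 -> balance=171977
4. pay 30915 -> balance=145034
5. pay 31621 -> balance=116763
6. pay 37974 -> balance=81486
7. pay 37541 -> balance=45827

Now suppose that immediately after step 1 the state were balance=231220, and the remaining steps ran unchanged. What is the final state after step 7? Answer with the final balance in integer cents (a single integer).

47113

state after step 1 := balance=231220
2. pay 31059 -> balance=205502
3. pay 37098 -> balance=173151
4. pay 30915 -> balance=146235
5. pay 31621 -> balance=117992
6. pay 37974 -> balance=82743
7. pay 37541 -> balance=47113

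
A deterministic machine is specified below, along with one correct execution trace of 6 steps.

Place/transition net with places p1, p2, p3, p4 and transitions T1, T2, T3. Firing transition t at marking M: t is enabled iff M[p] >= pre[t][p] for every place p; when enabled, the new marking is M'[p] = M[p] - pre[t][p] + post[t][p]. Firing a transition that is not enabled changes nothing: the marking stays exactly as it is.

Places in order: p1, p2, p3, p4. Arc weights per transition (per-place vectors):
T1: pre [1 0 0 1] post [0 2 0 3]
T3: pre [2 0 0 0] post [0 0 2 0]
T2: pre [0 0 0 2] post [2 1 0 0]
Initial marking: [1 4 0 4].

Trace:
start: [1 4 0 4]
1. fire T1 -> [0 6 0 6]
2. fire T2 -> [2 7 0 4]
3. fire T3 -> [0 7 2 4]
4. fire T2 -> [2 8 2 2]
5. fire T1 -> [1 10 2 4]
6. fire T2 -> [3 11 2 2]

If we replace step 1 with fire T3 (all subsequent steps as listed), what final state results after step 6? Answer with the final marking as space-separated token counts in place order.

(re-executing from step 1 with the substitution; state before step 1: [1 4 0 4])
1. fire T3 -> [1 4 0 4]
2. fire T2 -> [3 5 0 2]
3. fire T3 -> [1 5 2 2]
4. fire T2 -> [3 6 2 0]
5. fire T1 -> [3 6 2 0]
6. fire T2 -> [3 6 2 0]

3 6 2 0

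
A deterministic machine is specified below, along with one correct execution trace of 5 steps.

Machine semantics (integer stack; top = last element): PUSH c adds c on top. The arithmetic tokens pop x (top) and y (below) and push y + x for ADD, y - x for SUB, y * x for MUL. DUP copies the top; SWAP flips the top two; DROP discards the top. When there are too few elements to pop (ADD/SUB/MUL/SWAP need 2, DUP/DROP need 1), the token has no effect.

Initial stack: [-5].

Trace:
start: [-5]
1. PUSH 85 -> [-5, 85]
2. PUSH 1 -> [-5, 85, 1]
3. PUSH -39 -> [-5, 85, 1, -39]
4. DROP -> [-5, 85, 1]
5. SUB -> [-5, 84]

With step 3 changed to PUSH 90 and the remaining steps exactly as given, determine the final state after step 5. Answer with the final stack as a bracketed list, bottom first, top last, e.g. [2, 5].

[-5, 84]

(re-executing from step 3 with the substitution; state before step 3: [-5, 85, 1])
3. PUSH 90 -> [-5, 85, 1, 90]
4. DROP -> [-5, 85, 1]
5. SUB -> [-5, 84]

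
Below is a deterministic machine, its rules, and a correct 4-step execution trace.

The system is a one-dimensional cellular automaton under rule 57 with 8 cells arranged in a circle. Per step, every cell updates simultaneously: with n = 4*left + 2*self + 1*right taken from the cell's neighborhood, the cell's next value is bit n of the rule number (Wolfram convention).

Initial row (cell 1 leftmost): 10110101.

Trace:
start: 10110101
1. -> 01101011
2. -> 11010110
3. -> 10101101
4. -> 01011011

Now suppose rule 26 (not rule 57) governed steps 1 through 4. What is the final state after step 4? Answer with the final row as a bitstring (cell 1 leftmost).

01011011

(re-executing steps 1..4 under rule 26; state before step 1: 10110101)
1. -> 00100001
2. -> 11010010
3. -> 10001100
4. -> 01011011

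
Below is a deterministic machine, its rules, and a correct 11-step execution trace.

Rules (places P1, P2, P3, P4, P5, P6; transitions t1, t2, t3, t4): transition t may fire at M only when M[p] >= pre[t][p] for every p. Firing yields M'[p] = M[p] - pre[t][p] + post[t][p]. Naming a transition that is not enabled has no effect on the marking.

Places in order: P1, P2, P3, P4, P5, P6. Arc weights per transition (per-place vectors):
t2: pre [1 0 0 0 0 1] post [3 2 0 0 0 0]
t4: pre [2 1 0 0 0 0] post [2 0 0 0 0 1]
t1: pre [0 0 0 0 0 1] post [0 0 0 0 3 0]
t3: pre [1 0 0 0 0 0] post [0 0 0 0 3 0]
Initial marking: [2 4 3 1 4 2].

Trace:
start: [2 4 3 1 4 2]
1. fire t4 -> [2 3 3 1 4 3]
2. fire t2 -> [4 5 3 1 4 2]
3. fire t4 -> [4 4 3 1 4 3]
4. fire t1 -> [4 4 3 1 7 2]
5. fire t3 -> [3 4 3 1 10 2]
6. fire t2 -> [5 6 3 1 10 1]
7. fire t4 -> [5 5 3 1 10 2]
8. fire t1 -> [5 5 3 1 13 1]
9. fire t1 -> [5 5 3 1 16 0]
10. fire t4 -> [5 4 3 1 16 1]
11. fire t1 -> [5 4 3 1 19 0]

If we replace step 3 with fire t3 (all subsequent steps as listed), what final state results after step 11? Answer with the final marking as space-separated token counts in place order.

(re-executing from step 3 with the substitution; state before step 3: [4 5 3 1 4 2])
3. fire t3 -> [3 5 3 1 7 2]
4. fire t1 -> [3 5 3 1 10 1]
5. fire t3 -> [2 5 3 1 13 1]
6. fire t2 -> [4 7 3 1 13 0]
7. fire t4 -> [4 6 3 1 13 1]
8. fire t1 -> [4 6 3 1 16 0]
9. fire t1 -> [4 6 3 1 16 0]
10. fire t4 -> [4 5 3 1 16 1]
11. fire t1 -> [4 5 3 1 19 0]

4 5 3 1 19 0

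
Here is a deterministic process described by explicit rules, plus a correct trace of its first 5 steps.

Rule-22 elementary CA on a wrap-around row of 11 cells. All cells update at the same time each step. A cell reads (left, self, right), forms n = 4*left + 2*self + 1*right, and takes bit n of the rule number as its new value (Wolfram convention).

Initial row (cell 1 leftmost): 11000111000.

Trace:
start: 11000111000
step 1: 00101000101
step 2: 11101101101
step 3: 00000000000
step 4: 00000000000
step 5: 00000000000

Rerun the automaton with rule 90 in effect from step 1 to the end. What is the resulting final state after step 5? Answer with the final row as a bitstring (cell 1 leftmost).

(re-executing steps 1..5 under rule 90; state before step 1: 11000111000)
step 1: 11101101101
step 2: 00101101101
step 3: 11001101100
step 4: 11111101111
step 5: 00000101000

00000101000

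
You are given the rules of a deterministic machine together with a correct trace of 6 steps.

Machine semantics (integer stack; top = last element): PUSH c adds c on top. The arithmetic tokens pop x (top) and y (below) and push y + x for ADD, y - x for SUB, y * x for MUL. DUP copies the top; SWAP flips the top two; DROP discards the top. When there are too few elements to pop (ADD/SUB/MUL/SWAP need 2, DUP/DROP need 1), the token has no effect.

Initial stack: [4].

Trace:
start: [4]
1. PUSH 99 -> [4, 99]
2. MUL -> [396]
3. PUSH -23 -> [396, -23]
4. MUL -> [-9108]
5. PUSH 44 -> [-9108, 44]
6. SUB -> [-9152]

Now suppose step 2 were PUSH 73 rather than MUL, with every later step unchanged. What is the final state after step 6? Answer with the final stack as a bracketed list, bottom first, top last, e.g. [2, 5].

[4, 99, -1723]

(re-executing from step 2 with the substitution; state before step 2: [4, 99])
2. PUSH 73 -> [4, 99, 73]
3. PUSH -23 -> [4, 99, 73, -23]
4. MUL -> [4, 99, -1679]
5. PUSH 44 -> [4, 99, -1679, 44]
6. SUB -> [4, 99, -1723]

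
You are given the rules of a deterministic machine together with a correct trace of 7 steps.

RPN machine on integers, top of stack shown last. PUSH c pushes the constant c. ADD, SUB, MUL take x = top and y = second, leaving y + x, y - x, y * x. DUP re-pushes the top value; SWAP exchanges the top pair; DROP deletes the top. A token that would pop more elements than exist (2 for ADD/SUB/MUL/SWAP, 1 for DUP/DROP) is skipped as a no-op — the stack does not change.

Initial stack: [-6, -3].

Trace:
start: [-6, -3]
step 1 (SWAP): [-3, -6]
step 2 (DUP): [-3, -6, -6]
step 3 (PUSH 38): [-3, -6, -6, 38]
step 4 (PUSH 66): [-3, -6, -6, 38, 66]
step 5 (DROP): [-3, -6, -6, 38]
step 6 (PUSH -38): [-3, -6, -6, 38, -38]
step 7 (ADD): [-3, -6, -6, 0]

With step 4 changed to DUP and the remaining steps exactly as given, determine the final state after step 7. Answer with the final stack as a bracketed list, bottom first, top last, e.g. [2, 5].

[-3, -6, -6, 0]

(re-executing from step 4 with the substitution; state before step 4: [-3, -6, -6, 38])
step 4 (DUP): [-3, -6, -6, 38, 38]
step 5 (DROP): [-3, -6, -6, 38]
step 6 (PUSH -38): [-3, -6, -6, 38, -38]
step 7 (ADD): [-3, -6, -6, 0]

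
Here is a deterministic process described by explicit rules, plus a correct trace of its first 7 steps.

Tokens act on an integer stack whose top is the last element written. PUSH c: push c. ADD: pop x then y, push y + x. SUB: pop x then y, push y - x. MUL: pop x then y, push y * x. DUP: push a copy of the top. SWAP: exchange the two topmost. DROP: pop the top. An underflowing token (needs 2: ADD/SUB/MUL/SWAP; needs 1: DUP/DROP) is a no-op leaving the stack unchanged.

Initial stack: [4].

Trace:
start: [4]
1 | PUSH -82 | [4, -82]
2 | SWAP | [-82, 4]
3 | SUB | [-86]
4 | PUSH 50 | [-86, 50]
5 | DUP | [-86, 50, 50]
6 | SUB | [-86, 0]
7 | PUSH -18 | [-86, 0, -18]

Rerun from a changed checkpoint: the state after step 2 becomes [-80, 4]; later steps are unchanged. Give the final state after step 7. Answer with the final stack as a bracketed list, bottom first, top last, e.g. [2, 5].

[-84, 0, -18]

state after step 2 := [-80, 4]
3 | SUB | [-84]
4 | PUSH 50 | [-84, 50]
5 | DUP | [-84, 50, 50]
6 | SUB | [-84, 0]
7 | PUSH -18 | [-84, 0, -18]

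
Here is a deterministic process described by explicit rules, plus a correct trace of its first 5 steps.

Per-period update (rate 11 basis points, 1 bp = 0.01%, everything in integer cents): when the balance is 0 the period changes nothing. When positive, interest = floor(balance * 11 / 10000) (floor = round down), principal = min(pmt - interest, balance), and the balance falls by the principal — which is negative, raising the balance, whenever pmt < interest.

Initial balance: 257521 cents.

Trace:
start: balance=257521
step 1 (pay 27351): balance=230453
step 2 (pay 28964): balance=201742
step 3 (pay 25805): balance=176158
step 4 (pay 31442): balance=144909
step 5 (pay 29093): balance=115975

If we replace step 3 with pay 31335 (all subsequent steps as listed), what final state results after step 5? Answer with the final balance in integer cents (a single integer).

(re-executing from step 3 with the substitution; state before step 3: balance=201742)
step 3 (pay 31335): balance=170628
step 4 (pay 31442): balance=139373
step 5 (pay 29093): balance=110433

110433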